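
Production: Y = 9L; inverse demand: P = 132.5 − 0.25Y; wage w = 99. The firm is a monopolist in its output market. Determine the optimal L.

Marginal revenue from the inverse demand is MR = 132.5 − 0.5Y.
The marginal product is MP_L = 9.
A monopolist hires until marginal revenue product equals the wage: MR·MP_L = w.
(132.5 − 4.5L)·9 = 99, so L = 27.

L* = 27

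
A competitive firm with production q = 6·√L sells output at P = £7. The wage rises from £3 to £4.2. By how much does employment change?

From P·MP_L = w with MP_L = 3·L^(-1/2), the labor demand is L(w) = (21/w)^(2).
At w = 3: L = 49. At w = 4.2: L = 25.
ΔL = 25 − 49 = -24.

ΔL = -24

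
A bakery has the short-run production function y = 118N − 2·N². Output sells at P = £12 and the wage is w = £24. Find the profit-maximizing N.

The marginal product of N is MP_N = 118 − 4N.
A price-taking firm hires until the value of the marginal product equals the wage: P·MP_N = w, so 12·(118 − 4N) = 24.
Then 118 − 4N = 2, giving N = 29.

N* = 29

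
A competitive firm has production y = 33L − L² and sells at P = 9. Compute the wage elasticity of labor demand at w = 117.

From P·MP_L = w with MP_L = 33 − 2L, labor demand is L(w) = (33 − w/9)/2.
dL/dw = −1/(18) = -1/18.
At w = 117, L = 10, so ε = (dL/dw)·(w/L) = (-1/18)·(117/10) = -0.65.

ε = -0.65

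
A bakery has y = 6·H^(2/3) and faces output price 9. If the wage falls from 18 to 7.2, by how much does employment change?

ΔH = 117

From P·MP_H = w with MP_H = 4·H^(-1/3), the labor demand is H(w) = (36/w)^(3).
At w = 18: H = 8. At w = 7.2: H = 125.
ΔH = 125 − 8 = 117.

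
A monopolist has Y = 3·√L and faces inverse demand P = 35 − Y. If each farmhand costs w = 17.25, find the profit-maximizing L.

Marginal revenue from the inverse demand is MR = 35 − 2Y.
The marginal product is MP_L = 1.5·L^(-1/2).
A monopolist hires until marginal revenue product equals the wage: MR·MP_L = w.
At L, Y = 3·√L. Substituting and solving: (35 − 6·√L)·1.5·L^(-1/2) = 17.25 gives L = 4.

L* = 4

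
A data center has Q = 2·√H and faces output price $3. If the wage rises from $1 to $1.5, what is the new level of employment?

From P·MP_H = w with MP_H = H^(-1/2), the labor demand is H(w) = (3/w)^(2).
At w = 1: H = 9. At w = 1.5: H = 4.

H* = 4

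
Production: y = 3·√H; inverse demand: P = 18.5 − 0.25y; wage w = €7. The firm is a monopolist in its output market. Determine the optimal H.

H* = 9

Marginal revenue from the inverse demand is MR = 18.5 − 0.5y.
The marginal product is MP_H = 1.5·H^(-1/2).
A monopolist hires until marginal revenue product equals the wage: MR·MP_H = w.
At H, y = 3·√H. Substituting and solving: (18.5 − 1.5·√H)·1.5·H^(-1/2) = 7 gives H = 9.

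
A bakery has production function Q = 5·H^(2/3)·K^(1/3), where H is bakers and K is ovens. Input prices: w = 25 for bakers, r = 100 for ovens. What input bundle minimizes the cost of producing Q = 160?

Cost minimization requires the marginal rate of technical substitution to equal the input-price ratio: MP_H/MP_K = w/r.
Here MP_H/MP_K = (2/3)·(K/H)/(1/3) = 2·(K/H). Setting this equal to 25/100 = 0.25 gives K = 0.125H.
Substituting into Q = 160: 5·H^(2/3)·(0.125H)^(1/3) = 160.
Solving, H = 64 and K = 8.

H* = 64, K* = 8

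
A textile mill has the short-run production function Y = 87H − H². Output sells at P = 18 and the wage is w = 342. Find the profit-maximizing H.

The marginal product of H is MP_H = 87 − 2H.
A price-taking firm hires until the value of the marginal product equals the wage: P·MP_H = w, so 18·(87 − 2H) = 342.
Then 87 − 2H = 19, giving H = 34.

H* = 34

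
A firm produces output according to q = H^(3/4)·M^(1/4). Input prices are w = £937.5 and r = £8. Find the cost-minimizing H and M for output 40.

Cost minimization requires the marginal rate of technical substitution to equal the input-price ratio: MP_H/MP_M = w/r.
Here MP_H/MP_M = (3/4)·(M/H)/(1/4) = 3·(M/H). Setting this equal to 937.5/8 = 117.1875 gives M = 39.0625H.
Substituting into q = 40: H^(3/4)·(39.0625H)^(1/4) = 40.
Solving, H = 16 and M = 625.

H* = 16, M* = 625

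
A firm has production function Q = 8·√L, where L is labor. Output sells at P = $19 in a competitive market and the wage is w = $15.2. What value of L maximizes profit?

L* = 25

MP_L = (1/2)·8·L^(-1/2) = 4·L^(-1/2).
Profit maximization for a price taker requires P·MP_L = w: 19·4·L^(-1/2) = 15.2.
So L^(-1/2) = 0.2, which gives L = 25.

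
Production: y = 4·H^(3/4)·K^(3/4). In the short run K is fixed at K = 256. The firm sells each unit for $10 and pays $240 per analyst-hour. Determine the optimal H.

H* = 4096

With K = 256, MP_H = (3/4)·4·H^(-1/4)·256^(3/4) = 192·H^(-1/4).
Profit maximization for a price taker requires P·MP_H = w: 10·192·H^(-1/4) = 240.
So H^(-1/4) = 0.125, which gives H = 4096.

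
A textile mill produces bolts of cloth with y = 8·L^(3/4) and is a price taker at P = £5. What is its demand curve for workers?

MP_L = (3/4)·8·L^(-1/4) = 6·L^(-1/4).
Setting P·MP_L = w: 30·L^(-1/4) = w.
Solving for L: L^(-1/4) = w/30, so L = (30/w)^(4).

L(w) = 810000/w^(4)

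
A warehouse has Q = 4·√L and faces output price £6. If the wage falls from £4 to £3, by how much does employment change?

From P·MP_L = w with MP_L = 2·L^(-1/2), the labor demand is L(w) = (12/w)^(2).
At w = 4: L = 9. At w = 3: L = 16.
ΔL = 16 − 9 = 7.

ΔL = 7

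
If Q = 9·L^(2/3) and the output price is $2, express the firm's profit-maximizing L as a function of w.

L(w) = 1728/w³

MP_L = (2/3)·9·L^(-1/3) = 6·L^(-1/3).
Setting P·MP_L = w: 12·L^(-1/3) = w.
Solving for L: L^(-1/3) = w/12, so L = (12/w)^(3).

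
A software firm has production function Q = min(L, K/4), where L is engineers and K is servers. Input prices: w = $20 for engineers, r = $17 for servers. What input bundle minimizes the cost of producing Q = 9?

With a fixed-proportions technology, the cost-minimizing bundle uses no slack in either input: L = K/4 = Q.
So L = 9 and K = 4·9 = 36.

L* = 9, K* = 36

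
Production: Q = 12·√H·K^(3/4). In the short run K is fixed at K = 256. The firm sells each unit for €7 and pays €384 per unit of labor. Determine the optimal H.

With K = 256, MP_H = (1/2)·12·H^(-1/2)·256^(3/4) = 384·H^(-1/2).
Profit maximization for a price taker requires P·MP_H = w: 7·384·H^(-1/2) = 384.
So H^(-1/2) = 1/7, which gives H = 49.

H* = 49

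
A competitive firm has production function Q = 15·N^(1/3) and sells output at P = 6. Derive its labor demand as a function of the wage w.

N(w) = (30/w)^(3/2)

MP_N = (1/3)·15·N^(-2/3) = 5·N^(-2/3).
Setting P·MP_N = w: 30·N^(-2/3) = w.
Solving for N: N^(-2/3) = w/30, so N = (30/w)^(3/2).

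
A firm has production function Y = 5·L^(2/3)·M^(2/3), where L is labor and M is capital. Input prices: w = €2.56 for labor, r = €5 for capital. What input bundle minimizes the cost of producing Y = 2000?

L* = 125, M* = 64

Cost minimization requires the marginal rate of technical substitution to equal the input-price ratio: MP_L/MP_M = w/r.
Here MP_L/MP_M = (2/3)·(M/L)/(2/3) = (M/L). Setting this equal to 2.56/5 = 0.512 gives M = 0.512L.
Substituting into Y = 2000: 5·L^(2/3)·(0.512L)^(2/3) = 2000.
Solving, L = 125 and M = 64.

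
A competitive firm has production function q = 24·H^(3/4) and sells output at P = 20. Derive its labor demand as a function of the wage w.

MP_H = (3/4)·24·H^(-1/4) = 18·H^(-1/4).
Setting P·MP_H = w: 360·H^(-1/4) = w.
Solving for H: H^(-1/4) = w/360, so H = (360/w)^(4).

H(w) = (360/w)^(4)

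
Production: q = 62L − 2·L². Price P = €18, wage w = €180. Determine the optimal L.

L* = 13

The marginal product of L is MP_L = 62 − 4L.
A price-taking firm hires until the value of the marginal product equals the wage: P·MP_L = w, so 18·(62 − 4L) = 180.
Then 62 − 4L = 10, giving L = 13.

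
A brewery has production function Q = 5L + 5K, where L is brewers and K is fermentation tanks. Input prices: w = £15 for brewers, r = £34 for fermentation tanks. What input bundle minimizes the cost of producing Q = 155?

L* = 31, K* = 0

The inputs are perfect substitutes, so the firm uses whichever has the lower cost per unit of output.
Cost per unit of output via L is w/5 = 3; via K it is r/5 = 6.8. L is cheaper.
Producing Q = 155 with L alone: L = 31, K = 0.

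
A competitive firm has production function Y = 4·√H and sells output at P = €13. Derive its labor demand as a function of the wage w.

MP_H = (1/2)·4·H^(-1/2) = 2·H^(-1/2).
Setting P·MP_H = w: 26·H^(-1/2) = w.
Solving for H: H^(-1/2) = w/26, so H = (26/w)^(2).

H(w) = 676/w²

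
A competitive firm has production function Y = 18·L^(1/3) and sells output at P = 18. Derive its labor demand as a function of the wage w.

MP_L = (1/3)·18·L^(-2/3) = 6·L^(-2/3).
Setting P·MP_L = w: 108·L^(-2/3) = w.
Solving for L: L^(-2/3) = w/108, so L = (108/w)^(3/2).

L(w) = (108/w)^(3/2)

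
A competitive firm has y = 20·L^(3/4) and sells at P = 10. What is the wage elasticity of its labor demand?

MP_L = (3/4)·20·L^(-1/4), so P·MP_L = w gives 150·L^(-1/4) = w.
Solving, L(w) = (150/w)^(4). This is a constant-elasticity form: L ∝ w^(−4), so ε = −4.

ε = -4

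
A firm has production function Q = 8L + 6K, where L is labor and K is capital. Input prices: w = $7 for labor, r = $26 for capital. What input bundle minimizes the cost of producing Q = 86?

L* = 10.75, K* = 0

The inputs are perfect substitutes, so the firm uses whichever has the lower cost per unit of output.
Cost per unit of output via L is w/8 = 0.875; via K it is r/6 = 13/3. L is cheaper.
Producing Q = 86 with L alone: L = 10.75, K = 0.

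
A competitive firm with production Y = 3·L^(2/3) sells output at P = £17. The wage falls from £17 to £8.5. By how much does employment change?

From P·MP_L = w with MP_L = 2·L^(-1/3), the labor demand is L(w) = (34/w)^(3).
At w = 17: L = 8. At w = 8.5: L = 64.
ΔL = 64 − 8 = 56.

ΔL = 56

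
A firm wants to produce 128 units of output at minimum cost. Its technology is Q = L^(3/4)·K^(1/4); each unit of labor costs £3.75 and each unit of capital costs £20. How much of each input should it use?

Cost minimization requires the marginal rate of technical substitution to equal the input-price ratio: MP_L/MP_K = w/r.
Here MP_L/MP_K = (3/4)·(K/L)/(1/4) = 3·(K/L). Setting this equal to 3.75/20 = 0.1875 gives K = 0.0625L.
Substituting into Q = 128: L^(3/4)·(0.0625L)^(1/4) = 128.
Solving, L = 256 and K = 16.

L* = 256, K* = 16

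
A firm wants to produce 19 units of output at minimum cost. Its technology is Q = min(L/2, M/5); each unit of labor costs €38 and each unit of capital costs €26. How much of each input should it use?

With a fixed-proportions technology, the cost-minimizing bundle uses no slack in either input: L/2 = M/5 = Q.
So L = 2·19 = 38 and M = 5·19 = 95.

L* = 38, M* = 95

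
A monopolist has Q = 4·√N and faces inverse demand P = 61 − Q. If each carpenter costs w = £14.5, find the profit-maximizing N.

Marginal revenue from the inverse demand is MR = 61 − 2Q.
The marginal product is MP_N = 2·N^(-1/2).
A monopolist hires until marginal revenue product equals the wage: MR·MP_N = w.
At N, Q = 4·√N. Substituting and solving: (61 − 8·√N)·2·N^(-1/2) = 14.5 gives N = 16.

N* = 16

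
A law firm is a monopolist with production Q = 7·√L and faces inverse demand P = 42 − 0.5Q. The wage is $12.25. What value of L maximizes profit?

Marginal revenue from the inverse demand is MR = 42 − Q.
The marginal product is MP_L = 3.5·L^(-1/2).
A monopolist hires until marginal revenue product equals the wage: MR·MP_L = w.
At L, Q = 7·√L. Substituting and solving: (42 − 7·√L)·3.5·L^(-1/2) = 12.25 gives L = 16.

L* = 16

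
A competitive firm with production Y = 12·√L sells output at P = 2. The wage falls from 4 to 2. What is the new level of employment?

L* = 36

From P·MP_L = w with MP_L = 6·L^(-1/2), the labor demand is L(w) = (12/w)^(2).
At w = 4: L = 9. At w = 2: L = 36.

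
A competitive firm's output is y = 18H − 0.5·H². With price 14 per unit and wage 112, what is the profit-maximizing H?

H* = 10

The marginal product of H is MP_H = 18 − H.
A price-taking firm hires until the value of the marginal product equals the wage: P·MP_H = w, so 14·(18 − H) = 112.
Then 18 − H = 8, giving H = 10.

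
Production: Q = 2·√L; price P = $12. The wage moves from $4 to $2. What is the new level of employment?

L* = 36

From P·MP_L = w with MP_L = L^(-1/2), the labor demand is L(w) = (12/w)^(2).
At w = 4: L = 9. At w = 2: L = 36.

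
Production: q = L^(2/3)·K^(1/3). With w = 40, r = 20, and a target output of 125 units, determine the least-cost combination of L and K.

L* = 125, K* = 125

Cost minimization requires the marginal rate of technical substitution to equal the input-price ratio: MP_L/MP_K = w/r.
Here MP_L/MP_K = (2/3)·(K/L)/(1/3) = 2·(K/L). Setting this equal to 40/20 = 2 gives K = L.
Substituting into q = 125: L^(2/3)·(L)^(1/3) = 125.
Solving, L = 125 and K = 125.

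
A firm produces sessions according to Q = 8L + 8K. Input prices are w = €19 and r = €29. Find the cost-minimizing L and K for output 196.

L* = 24.5, K* = 0

The inputs are perfect substitutes, so the firm uses whichever has the lower cost per unit of output.
Cost per unit of output via L is w/8 = 2.375; via K it is r/8 = 3.625. L is cheaper.
Producing Q = 196 with L alone: L = 24.5, K = 0.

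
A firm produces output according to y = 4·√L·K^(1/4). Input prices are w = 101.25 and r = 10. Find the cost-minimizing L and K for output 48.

L* = 16, K* = 81

Cost minimization requires the marginal rate of technical substitution to equal the input-price ratio: MP_L/MP_K = w/r.
Here MP_L/MP_K = (1/2)·(K/L)/(1/4) = 2·(K/L). Setting this equal to 101.25/10 = 10.125 gives K = 5.0625L.
Substituting into y = 48: 4·L^(1/2)·(5.0625L)^(1/4) = 48.
Solving, L = 16 and K = 81.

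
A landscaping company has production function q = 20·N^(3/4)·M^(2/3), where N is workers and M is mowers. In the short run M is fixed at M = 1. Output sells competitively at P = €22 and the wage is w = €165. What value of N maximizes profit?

With M = 1, MP_N = (3/4)·20·N^(-1/4)·1^(2/3) = 15·N^(-1/4).
Profit maximization for a price taker requires P·MP_N = w: 22·15·N^(-1/4) = 165.
So N^(-1/4) = 0.5, which gives N = 16.

N* = 16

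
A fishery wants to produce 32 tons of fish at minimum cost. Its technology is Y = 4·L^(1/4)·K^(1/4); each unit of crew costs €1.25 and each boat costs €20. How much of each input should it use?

L* = 256, K* = 16

Cost minimization requires the marginal rate of technical substitution to equal the input-price ratio: MP_L/MP_K = w/r.
Here MP_L/MP_K = (1/4)·(K/L)/(1/4) = (K/L). Setting this equal to 1.25/20 = 0.0625 gives K = 0.0625L.
Substituting into Y = 32: 4·L^(1/4)·(0.0625L)^(1/4) = 32.
Solving, L = 256 and K = 16.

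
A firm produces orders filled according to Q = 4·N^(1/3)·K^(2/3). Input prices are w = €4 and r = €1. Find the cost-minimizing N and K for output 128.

Cost minimization requires the marginal rate of technical substitution to equal the input-price ratio: MP_N/MP_K = w/r.
Here MP_N/MP_K = (1/3)·(K/N)/(2/3) = 0.5·(K/N). Setting this equal to 4/1 = 4 gives K = 8N.
Substituting into Q = 128: 4·N^(1/3)·(8N)^(2/3) = 128.
Solving, N = 8 and K = 64.

N* = 8, K* = 64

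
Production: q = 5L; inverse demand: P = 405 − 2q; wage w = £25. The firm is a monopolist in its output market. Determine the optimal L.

L* = 20

Marginal revenue from the inverse demand is MR = 405 − 4q.
The marginal product is MP_L = 5.
A monopolist hires until marginal revenue product equals the wage: MR·MP_L = w.
(405 − 20L)·5 = 25, so L = 20.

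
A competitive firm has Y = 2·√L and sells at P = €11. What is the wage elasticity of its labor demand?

ε = -2

MP_L = (1/2)·2·L^(-1/2), so P·MP_L = w gives 11·L^(-1/2) = w.
Solving, L(w) = (11/w)^(2). This is a constant-elasticity form: L ∝ w^(−2), so ε = −2.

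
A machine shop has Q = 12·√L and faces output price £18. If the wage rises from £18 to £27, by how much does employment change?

From P·MP_L = w with MP_L = 6·L^(-1/2), the labor demand is L(w) = (108/w)^(2).
At w = 18: L = 36. At w = 27: L = 16.
ΔL = 16 − 36 = -20.

ΔL = -20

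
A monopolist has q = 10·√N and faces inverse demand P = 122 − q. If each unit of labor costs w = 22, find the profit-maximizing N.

N* = 25

Marginal revenue from the inverse demand is MR = 122 − 2q.
The marginal product is MP_N = 5·N^(-1/2).
A monopolist hires until marginal revenue product equals the wage: MR·MP_N = w.
At N, q = 10·√N. Substituting and solving: (122 − 20·√N)·5·N^(-1/2) = 22 gives N = 25.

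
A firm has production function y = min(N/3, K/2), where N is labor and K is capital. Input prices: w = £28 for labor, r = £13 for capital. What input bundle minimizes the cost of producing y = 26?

With a fixed-proportions technology, the cost-minimizing bundle uses no slack in either input: N/3 = K/2 = y.
So N = 3·26 = 78 and K = 2·26 = 52.

N* = 78, K* = 52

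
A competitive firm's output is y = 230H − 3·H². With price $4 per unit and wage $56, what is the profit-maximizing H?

H* = 36

The marginal product of H is MP_H = 230 − 6H.
A price-taking firm hires until the value of the marginal product equals the wage: P·MP_H = w, so 4·(230 − 6H) = 56.
Then 230 − 6H = 14, giving H = 36.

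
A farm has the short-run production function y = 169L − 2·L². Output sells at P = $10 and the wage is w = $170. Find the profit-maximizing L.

The marginal product of L is MP_L = 169 − 4L.
A price-taking firm hires until the value of the marginal product equals the wage: P·MP_L = w, so 10·(169 − 4L) = 170.
Then 169 − 4L = 17, giving L = 38.

L* = 38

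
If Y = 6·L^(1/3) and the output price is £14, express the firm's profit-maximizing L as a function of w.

MP_L = (1/3)·6·L^(-2/3) = 2·L^(-2/3).
Setting P·MP_L = w: 28·L^(-2/3) = w.
Solving for L: L^(-2/3) = w/28, so L = (28/w)^(3/2).

L(w) = (28/w)^(3/2)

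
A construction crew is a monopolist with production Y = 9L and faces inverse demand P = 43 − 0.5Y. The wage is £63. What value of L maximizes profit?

Marginal revenue from the inverse demand is MR = 43 − Y.
The marginal product is MP_L = 9.
A monopolist hires until marginal revenue product equals the wage: MR·MP_L = w.
(43 − 9L)·9 = 63, so L = 4.

L* = 4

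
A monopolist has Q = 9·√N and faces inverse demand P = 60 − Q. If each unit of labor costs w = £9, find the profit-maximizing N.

N* = 9

Marginal revenue from the inverse demand is MR = 60 − 2Q.
The marginal product is MP_N = 4.5·N^(-1/2).
A monopolist hires until marginal revenue product equals the wage: MR·MP_N = w.
At N, Q = 9·√N. Substituting and solving: (60 − 18·√N)·4.5·N^(-1/2) = 9 gives N = 9.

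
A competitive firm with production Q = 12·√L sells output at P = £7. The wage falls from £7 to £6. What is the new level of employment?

From P·MP_L = w with MP_L = 6·L^(-1/2), the labor demand is L(w) = (42/w)^(2).
At w = 7: L = 36. At w = 6: L = 49.

L* = 49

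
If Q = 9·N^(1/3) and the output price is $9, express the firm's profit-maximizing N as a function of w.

MP_N = (1/3)·9·N^(-2/3) = 3·N^(-2/3).
Setting P·MP_N = w: 27·N^(-2/3) = w.
Solving for N: N^(-2/3) = w/27, so N = (27/w)^(3/2).

N(w) = (27/w)^(3/2)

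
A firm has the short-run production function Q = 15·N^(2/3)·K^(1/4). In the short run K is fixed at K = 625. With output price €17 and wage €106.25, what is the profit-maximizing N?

N* = 512

With K = 625, MP_N = (2/3)·15·N^(-1/3)·625^(1/4) = 50·N^(-1/3).
Profit maximization for a price taker requires P·MP_N = w: 17·50·N^(-1/3) = 106.25.
So N^(-1/3) = 0.125, which gives N = 512.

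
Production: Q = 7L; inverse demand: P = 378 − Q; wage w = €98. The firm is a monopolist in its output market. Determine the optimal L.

Marginal revenue from the inverse demand is MR = 378 − 2Q.
The marginal product is MP_L = 7.
A monopolist hires until marginal revenue product equals the wage: MR·MP_L = w.
(378 − 14L)·7 = 98, so L = 26.

L* = 26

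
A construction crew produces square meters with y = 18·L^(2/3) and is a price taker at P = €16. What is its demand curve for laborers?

MP_L = (2/3)·18·L^(-1/3) = 12·L^(-1/3).
Setting P·MP_L = w: 192·L^(-1/3) = w.
Solving for L: L^(-1/3) = w/192, so L = (192/w)^(3).

L(w) = 7077888/w³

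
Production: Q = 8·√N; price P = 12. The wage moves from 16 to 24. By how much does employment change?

From P·MP_N = w with MP_N = 4·N^(-1/2), the labor demand is N(w) = (48/w)^(2).
At w = 16: N = 9. At w = 24: N = 4.
ΔN = 4 − 9 = -5.

ΔN = -5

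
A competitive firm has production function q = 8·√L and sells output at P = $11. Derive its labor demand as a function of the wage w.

MP_L = (1/2)·8·L^(-1/2) = 4·L^(-1/2).
Setting P·MP_L = w: 44·L^(-1/2) = w.
Solving for L: L^(-1/2) = w/44, so L = (44/w)^(2).

L(w) = 1936/w²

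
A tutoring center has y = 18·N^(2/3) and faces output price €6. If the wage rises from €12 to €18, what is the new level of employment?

N* = 64

From P·MP_N = w with MP_N = 12·N^(-1/3), the labor demand is N(w) = (72/w)^(3).
At w = 12: N = 216. At w = 18: N = 64.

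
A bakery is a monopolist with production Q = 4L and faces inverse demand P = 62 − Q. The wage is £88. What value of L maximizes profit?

L* = 5

Marginal revenue from the inverse demand is MR = 62 − 2Q.
The marginal product is MP_L = 4.
A monopolist hires until marginal revenue product equals the wage: MR·MP_L = w.
(62 − 8L)·4 = 88, so L = 5.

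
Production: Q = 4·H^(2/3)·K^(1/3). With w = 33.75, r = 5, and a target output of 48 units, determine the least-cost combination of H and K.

Cost minimization requires the marginal rate of technical substitution to equal the input-price ratio: MP_H/MP_K = w/r.
Here MP_H/MP_K = (2/3)·(K/H)/(1/3) = 2·(K/H). Setting this equal to 33.75/5 = 6.75 gives K = 3.375H.
Substituting into Q = 48: 4·H^(2/3)·(3.375H)^(1/3) = 48.
Solving, H = 8 and K = 27.

H* = 8, K* = 27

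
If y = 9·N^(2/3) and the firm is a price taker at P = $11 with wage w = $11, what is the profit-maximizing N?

MP_N = (2/3)·9·N^(-1/3) = 6·N^(-1/3).
Profit maximization for a price taker requires P·MP_N = w: 11·6·N^(-1/3) = 11.
So N^(-1/3) = 1/6, which gives N = 216.

N* = 216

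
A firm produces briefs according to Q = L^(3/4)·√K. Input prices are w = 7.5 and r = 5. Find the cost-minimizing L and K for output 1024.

Cost minimization requires the marginal rate of technical substitution to equal the input-price ratio: MP_L/MP_K = w/r.
Here MP_L/MP_K = (3/4)·(K/L)/(1/2) = 1.5·(K/L). Setting this equal to 7.5/5 = 1.5 gives K = L.
Substituting into Q = 1024: L^(3/4)·(L)^(1/2) = 1024.
Solving, L = 256 and K = 256.

L* = 256, K* = 256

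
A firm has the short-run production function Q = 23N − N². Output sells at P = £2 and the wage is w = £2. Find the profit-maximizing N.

N* = 11

The marginal product of N is MP_N = 23 − 2N.
A price-taking firm hires until the value of the marginal product equals the wage: P·MP_N = w, so 2·(23 − 2N) = 2.
Then 23 − 2N = 1, giving N = 11.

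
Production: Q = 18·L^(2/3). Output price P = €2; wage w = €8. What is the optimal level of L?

MP_L = (2/3)·18·L^(-1/3) = 12·L^(-1/3).
Profit maximization for a price taker requires P·MP_L = w: 2·12·L^(-1/3) = 8.
So L^(-1/3) = 1/3, which gives L = 27.

L* = 27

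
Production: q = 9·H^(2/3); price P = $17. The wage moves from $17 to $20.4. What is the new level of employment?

H* = 125

From P·MP_H = w with MP_H = 6·H^(-1/3), the labor demand is H(w) = (102/w)^(3).
At w = 17: H = 216. At w = 20.4: H = 125.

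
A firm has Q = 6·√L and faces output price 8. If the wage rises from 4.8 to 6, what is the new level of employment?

L* = 16

From P·MP_L = w with MP_L = 3·L^(-1/2), the labor demand is L(w) = (24/w)^(2).
At w = 4.8: L = 25. At w = 6: L = 16.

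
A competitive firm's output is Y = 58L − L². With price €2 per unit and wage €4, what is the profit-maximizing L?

L* = 28

The marginal product of L is MP_L = 58 − 2L.
A price-taking firm hires until the value of the marginal product equals the wage: P·MP_L = w, so 2·(58 − 2L) = 4.
Then 58 − 2L = 2, giving L = 28.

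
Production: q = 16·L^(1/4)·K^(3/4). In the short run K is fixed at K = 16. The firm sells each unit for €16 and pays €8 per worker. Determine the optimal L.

With K = 16, MP_L = (1/4)·16·L^(-3/4)·16^(3/4) = 32·L^(-3/4).
Profit maximization for a price taker requires P·MP_L = w: 16·32·L^(-3/4) = 8.
So L^(-3/4) = 0.015625, which gives L = 256.

L* = 256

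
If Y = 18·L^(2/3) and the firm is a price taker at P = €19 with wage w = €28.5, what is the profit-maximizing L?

L* = 512

MP_L = (2/3)·18·L^(-1/3) = 12·L^(-1/3).
Profit maximization for a price taker requires P·MP_L = w: 19·12·L^(-1/3) = 28.5.
So L^(-1/3) = 0.125, which gives L = 512.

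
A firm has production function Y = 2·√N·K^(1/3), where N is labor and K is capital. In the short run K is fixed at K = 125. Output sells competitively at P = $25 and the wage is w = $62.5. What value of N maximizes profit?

N* = 4

With K = 125, MP_N = (1/2)·2·N^(-1/2)·125^(1/3) = 5·N^(-1/2).
Profit maximization for a price taker requires P·MP_N = w: 25·5·N^(-1/2) = 62.5.
So N^(-1/2) = 0.5, which gives N = 4.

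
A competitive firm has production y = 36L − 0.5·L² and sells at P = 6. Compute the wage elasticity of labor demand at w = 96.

ε = -0.8

From P·MP_L = w with MP_L = 36 − L, labor demand is L(w) = 36 − w/6.
dL/dw = −1/(6) = -1/6.
At w = 96, L = 20, so ε = (dL/dw)·(w/L) = (-1/6)·(96/20) = -0.8.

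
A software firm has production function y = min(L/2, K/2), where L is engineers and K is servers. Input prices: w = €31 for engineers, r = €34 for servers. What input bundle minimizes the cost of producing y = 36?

L* = 72, K* = 72

With a fixed-proportions technology, the cost-minimizing bundle uses no slack in either input: L/2 = K/2 = y.
So L = 2·36 = 72 and K = 2·36 = 72.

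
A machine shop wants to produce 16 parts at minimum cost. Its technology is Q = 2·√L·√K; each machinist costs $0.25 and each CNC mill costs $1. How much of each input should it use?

L* = 16, K* = 4

Cost minimization requires the marginal rate of technical substitution to equal the input-price ratio: MP_L/MP_K = w/r.
Here MP_L/MP_K = (1/2)·(K/L)/(1/2) = (K/L). Setting this equal to 0.25/1 = 0.25 gives K = 0.25L.
Substituting into Q = 16: 2·L^(1/2)·(0.25L)^(1/2) = 16.
Solving, L = 16 and K = 4.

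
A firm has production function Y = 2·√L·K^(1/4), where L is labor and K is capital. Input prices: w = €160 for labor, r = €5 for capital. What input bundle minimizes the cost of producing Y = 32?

Cost minimization requires the marginal rate of technical substitution to equal the input-price ratio: MP_L/MP_K = w/r.
Here MP_L/MP_K = (1/2)·(K/L)/(1/4) = 2·(K/L). Setting this equal to 160/5 = 32 gives K = 16L.
Substituting into Y = 32: 2·L^(1/2)·(16L)^(1/4) = 32.
Solving, L = 16 and K = 256.

L* = 16, K* = 256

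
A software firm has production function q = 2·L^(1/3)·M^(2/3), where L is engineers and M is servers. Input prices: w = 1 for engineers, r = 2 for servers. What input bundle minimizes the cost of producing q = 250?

Cost minimization requires the marginal rate of technical substitution to equal the input-price ratio: MP_L/MP_M = w/r.
Here MP_L/MP_M = (1/3)·(M/L)/(2/3) = 0.5·(M/L). Setting this equal to 1/2 = 0.5 gives M = L.
Substituting into q = 250: 2·L^(1/3)·(L)^(2/3) = 250.
Solving, L = 125 and M = 125.

L* = 125, M* = 125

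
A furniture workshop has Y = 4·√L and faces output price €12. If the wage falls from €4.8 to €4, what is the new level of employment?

From P·MP_L = w with MP_L = 2·L^(-1/2), the labor demand is L(w) = (24/w)^(2).
At w = 4.8: L = 25. At w = 4: L = 36.

L* = 36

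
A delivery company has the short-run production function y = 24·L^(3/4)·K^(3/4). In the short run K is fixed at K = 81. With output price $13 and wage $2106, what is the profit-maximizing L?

With K = 81, MP_L = (3/4)·24·L^(-1/4)·81^(3/4) = 486·L^(-1/4).
Profit maximization for a price taker requires P·MP_L = w: 13·486·L^(-1/4) = 2106.
So L^(-1/4) = 1/3, which gives L = 81.

L* = 81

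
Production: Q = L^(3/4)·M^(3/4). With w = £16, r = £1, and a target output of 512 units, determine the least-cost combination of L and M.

Cost minimization requires the marginal rate of technical substitution to equal the input-price ratio: MP_L/MP_M = w/r.
Here MP_L/MP_M = (3/4)·(M/L)/(3/4) = (M/L). Setting this equal to 16/1 = 16 gives M = 16L.
Substituting into Q = 512: L^(3/4)·(16L)^(3/4) = 512.
Solving, L = 16 and M = 256.

L* = 16, M* = 256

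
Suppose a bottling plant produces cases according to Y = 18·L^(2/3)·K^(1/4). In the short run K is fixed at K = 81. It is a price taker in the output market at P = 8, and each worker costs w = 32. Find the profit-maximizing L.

L* = 729

With K = 81, MP_L = (2/3)·18·L^(-1/3)·81^(1/4) = 36·L^(-1/3).
Profit maximization for a price taker requires P·MP_L = w: 8·36·L^(-1/3) = 32.
So L^(-1/3) = 1/9, which gives L = 729.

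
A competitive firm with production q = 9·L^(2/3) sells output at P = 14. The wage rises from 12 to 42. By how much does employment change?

From P·MP_L = w with MP_L = 6·L^(-1/3), the labor demand is L(w) = (84/w)^(3).
At w = 12: L = 343. At w = 42: L = 8.
ΔL = 8 − 343 = -335.

ΔL = -335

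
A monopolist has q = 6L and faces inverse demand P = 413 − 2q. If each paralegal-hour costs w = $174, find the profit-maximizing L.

L* = 16

Marginal revenue from the inverse demand is MR = 413 − 4q.
The marginal product is MP_L = 6.
A monopolist hires until marginal revenue product equals the wage: MR·MP_L = w.
(413 − 24L)·6 = 174, so L = 16.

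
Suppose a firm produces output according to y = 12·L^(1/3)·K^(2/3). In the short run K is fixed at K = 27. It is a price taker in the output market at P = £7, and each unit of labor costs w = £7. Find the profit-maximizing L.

L* = 216

With K = 27, MP_L = (1/3)·12·L^(-2/3)·27^(2/3) = 36·L^(-2/3).
Profit maximization for a price taker requires P·MP_L = w: 7·36·L^(-2/3) = 7.
So L^(-2/3) = 1/36, which gives L = 216.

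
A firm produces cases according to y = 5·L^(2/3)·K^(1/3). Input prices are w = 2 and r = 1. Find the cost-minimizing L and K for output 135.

L* = 27, K* = 27

Cost minimization requires the marginal rate of technical substitution to equal the input-price ratio: MP_L/MP_K = w/r.
Here MP_L/MP_K = (2/3)·(K/L)/(1/3) = 2·(K/L). Setting this equal to 2/1 = 2 gives K = L.
Substituting into y = 135: 5·L^(2/3)·(L)^(1/3) = 135.
Solving, L = 27 and K = 27.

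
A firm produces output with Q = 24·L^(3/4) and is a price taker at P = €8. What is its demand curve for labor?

MP_L = (3/4)·24·L^(-1/4) = 18·L^(-1/4).
Setting P·MP_L = w: 144·L^(-1/4) = w.
Solving for L: L^(-1/4) = w/144, so L = (144/w)^(4).

L(w) = (144/w)^(4)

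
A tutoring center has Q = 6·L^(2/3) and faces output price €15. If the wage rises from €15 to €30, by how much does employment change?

From P·MP_L = w with MP_L = 4·L^(-1/3), the labor demand is L(w) = (60/w)^(3).
At w = 15: L = 64. At w = 30: L = 8.
ΔL = 8 − 64 = -56.

ΔL = -56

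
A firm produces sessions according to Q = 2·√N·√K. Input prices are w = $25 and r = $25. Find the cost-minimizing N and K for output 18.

N* = 9, K* = 9

Cost minimization requires the marginal rate of technical substitution to equal the input-price ratio: MP_N/MP_K = w/r.
Here MP_N/MP_K = (1/2)·(K/N)/(1/2) = (K/N). Setting this equal to 25/25 = 1 gives K = N.
Substituting into Q = 18: 2·N^(1/2)·(N)^(1/2) = 18.
Solving, N = 9 and K = 9.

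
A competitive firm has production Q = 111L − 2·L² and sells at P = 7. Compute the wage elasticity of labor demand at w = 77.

ε = -0.11

From P·MP_L = w with MP_L = 111 − 4L, labor demand is L(w) = (111 − w/7)/4.
dL/dw = −1/(28) = -1/28.
At w = 77, L = 25, so ε = (dL/dw)·(w/L) = (-1/28)·(77/25) = -0.11.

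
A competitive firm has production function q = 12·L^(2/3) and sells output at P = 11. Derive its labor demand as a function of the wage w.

MP_L = (2/3)·12·L^(-1/3) = 8·L^(-1/3).
Setting P·MP_L = w: 88·L^(-1/3) = w.
Solving for L: L^(-1/3) = w/88, so L = (88/w)^(3).

L(w) = 681472/w³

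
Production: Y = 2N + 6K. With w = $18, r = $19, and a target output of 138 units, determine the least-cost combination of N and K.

N* = 0, K* = 23

The inputs are perfect substitutes, so the firm uses whichever has the lower cost per unit of output.
Cost per unit of output via N is w/2 = 9; via K it is r/6 = 19/6. K is cheaper.
Producing Y = 138 with K alone: N = 0, K = 23.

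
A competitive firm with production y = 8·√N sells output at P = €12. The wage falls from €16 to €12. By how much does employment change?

From P·MP_N = w with MP_N = 4·N^(-1/2), the labor demand is N(w) = (48/w)^(2).
At w = 16: N = 9. At w = 12: N = 16.
ΔN = 16 − 9 = 7.

ΔN = 7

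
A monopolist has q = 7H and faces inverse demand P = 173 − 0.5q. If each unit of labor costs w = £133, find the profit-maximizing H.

Marginal revenue from the inverse demand is MR = 173 − q.
The marginal product is MP_H = 7.
A monopolist hires until marginal revenue product equals the wage: MR·MP_H = w.
(173 − 7H)·7 = 133, so H = 22.

H* = 22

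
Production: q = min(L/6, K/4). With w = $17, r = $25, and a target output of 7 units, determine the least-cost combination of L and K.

L* = 42, K* = 28

With a fixed-proportions technology, the cost-minimizing bundle uses no slack in either input: L/6 = K/4 = q.
So L = 6·7 = 42 and K = 4·7 = 28.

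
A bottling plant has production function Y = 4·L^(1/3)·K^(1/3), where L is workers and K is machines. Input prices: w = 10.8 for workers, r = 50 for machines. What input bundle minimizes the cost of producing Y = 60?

Cost minimization requires the marginal rate of technical substitution to equal the input-price ratio: MP_L/MP_K = w/r.
Here MP_L/MP_K = (1/3)·(K/L)/(1/3) = (K/L). Setting this equal to 10.8/50 = 0.216 gives K = 0.216L.
Substituting into Y = 60: 4·L^(1/3)·(0.216L)^(1/3) = 60.
Solving, L = 125 and K = 27.

L* = 125, K* = 27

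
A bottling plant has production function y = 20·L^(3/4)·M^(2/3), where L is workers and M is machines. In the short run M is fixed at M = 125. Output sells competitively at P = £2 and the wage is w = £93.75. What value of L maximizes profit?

With M = 125, MP_L = (3/4)·20·L^(-1/4)·125^(2/3) = 375·L^(-1/4).
Profit maximization for a price taker requires P·MP_L = w: 2·375·L^(-1/4) = 93.75.
So L^(-1/4) = 0.125, which gives L = 4096.

L* = 4096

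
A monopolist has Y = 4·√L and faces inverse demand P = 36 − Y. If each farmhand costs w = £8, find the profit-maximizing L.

Marginal revenue from the inverse demand is MR = 36 − 2Y.
The marginal product is MP_L = 2·L^(-1/2).
A monopolist hires until marginal revenue product equals the wage: MR·MP_L = w.
At L, Y = 4·√L. Substituting and solving: (36 − 8·√L)·2·L^(-1/2) = 8 gives L = 9.

L* = 9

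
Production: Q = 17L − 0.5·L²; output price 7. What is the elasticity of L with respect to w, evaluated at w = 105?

From P·MP_L = w with MP_L = 17 − L, labor demand is L(w) = 17 − w/7.
dL/dw = −1/(7) = -1/7.
At w = 105, L = 2, so ε = (dL/dw)·(w/L) = (-1/7)·(105/2) = -7.5.

ε = -7.5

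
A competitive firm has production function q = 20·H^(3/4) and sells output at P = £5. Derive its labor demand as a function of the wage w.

H(w) = (75/w)^(4)

MP_H = (3/4)·20·H^(-1/4) = 15·H^(-1/4).
Setting P·MP_H = w: 75·H^(-1/4) = w.
Solving for H: H^(-1/4) = w/75, so H = (75/w)^(4).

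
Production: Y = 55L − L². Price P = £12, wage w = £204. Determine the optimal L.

The marginal product of L is MP_L = 55 − 2L.
A price-taking firm hires until the value of the marginal product equals the wage: P·MP_L = w, so 12·(55 − 2L) = 204.
Then 55 − 2L = 17, giving L = 19.

L* = 19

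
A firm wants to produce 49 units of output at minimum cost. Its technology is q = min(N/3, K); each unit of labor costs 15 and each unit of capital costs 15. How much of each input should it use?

N* = 147, K* = 49

With a fixed-proportions technology, the cost-minimizing bundle uses no slack in either input: N/3 = K = q.
So N = 3·49 = 147 and K = 49.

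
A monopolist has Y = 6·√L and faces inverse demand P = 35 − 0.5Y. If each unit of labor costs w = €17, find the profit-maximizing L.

Marginal revenue from the inverse demand is MR = 35 − Y.
The marginal product is MP_L = 3·L^(-1/2).
A monopolist hires until marginal revenue product equals the wage: MR·MP_L = w.
At L, Y = 6·√L. Substituting and solving: (35 − 6·√L)·3·L^(-1/2) = 17 gives L = 9.

L* = 9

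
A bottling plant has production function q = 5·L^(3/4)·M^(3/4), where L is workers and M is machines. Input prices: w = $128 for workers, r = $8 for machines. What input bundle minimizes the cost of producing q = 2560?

Cost minimization requires the marginal rate of technical substitution to equal the input-price ratio: MP_L/MP_M = w/r.
Here MP_L/MP_M = (3/4)·(M/L)/(3/4) = (M/L). Setting this equal to 128/8 = 16 gives M = 16L.
Substituting into q = 2560: 5·L^(3/4)·(16L)^(3/4) = 2560.
Solving, L = 16 and M = 256.

L* = 16, M* = 256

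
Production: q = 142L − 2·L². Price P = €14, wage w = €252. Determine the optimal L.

L* = 31

The marginal product of L is MP_L = 142 − 4L.
A price-taking firm hires until the value of the marginal product equals the wage: P·MP_L = w, so 14·(142 − 4L) = 252.
Then 142 − 4L = 18, giving L = 31.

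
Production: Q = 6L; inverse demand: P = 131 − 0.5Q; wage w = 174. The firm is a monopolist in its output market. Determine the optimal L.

Marginal revenue from the inverse demand is MR = 131 − Q.
The marginal product is MP_L = 6.
A monopolist hires until marginal revenue product equals the wage: MR·MP_L = w.
(131 − 6L)·6 = 174, so L = 17.

L* = 17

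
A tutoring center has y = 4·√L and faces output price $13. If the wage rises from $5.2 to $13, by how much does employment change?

From P·MP_L = w with MP_L = 2·L^(-1/2), the labor demand is L(w) = (26/w)^(2).
At w = 5.2: L = 25. At w = 13: L = 4.
ΔL = 4 − 25 = -21.

ΔL = -21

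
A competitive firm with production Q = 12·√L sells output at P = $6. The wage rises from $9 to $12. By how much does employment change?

From P·MP_L = w with MP_L = 6·L^(-1/2), the labor demand is L(w) = (36/w)^(2).
At w = 9: L = 16. At w = 12: L = 9.
ΔL = 9 − 16 = -7.

ΔL = -7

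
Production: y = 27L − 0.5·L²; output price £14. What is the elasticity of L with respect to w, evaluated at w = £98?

From P·MP_L = w with MP_L = 27 − L, labor demand is L(w) = 27 − w/14.
dL/dw = −1/(14) = -1/14.
At w = 98, L = 20, so ε = (dL/dw)·(w/L) = (-1/14)·(98/20) = -0.35.

ε = -0.35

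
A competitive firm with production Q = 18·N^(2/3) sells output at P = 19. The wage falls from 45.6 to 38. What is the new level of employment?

From P·MP_N = w with MP_N = 12·N^(-1/3), the labor demand is N(w) = (228/w)^(3).
At w = 45.6: N = 125. At w = 38: N = 216.

N* = 216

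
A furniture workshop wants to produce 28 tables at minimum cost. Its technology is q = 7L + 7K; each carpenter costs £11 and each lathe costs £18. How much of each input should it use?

The inputs are perfect substitutes, so the firm uses whichever has the lower cost per unit of output.
Cost per unit of output via L is w/7 = 11/7; via K it is r/7 = 18/7. L is cheaper.
Producing q = 28 with L alone: L = 4, K = 0.

L* = 4, K* = 0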